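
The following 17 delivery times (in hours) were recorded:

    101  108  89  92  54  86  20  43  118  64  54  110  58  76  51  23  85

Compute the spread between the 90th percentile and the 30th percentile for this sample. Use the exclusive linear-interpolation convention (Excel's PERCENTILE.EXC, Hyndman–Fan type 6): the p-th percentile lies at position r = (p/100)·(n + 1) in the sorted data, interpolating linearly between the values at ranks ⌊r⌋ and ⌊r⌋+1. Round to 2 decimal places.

Sorted: 20, 23, 43, 51, 54, 54, 58, 64, 76, 85, 86, 89, 92, 101, 108, 110, 118.
n = 17.
P30: r = 5.4; ranks 5–6 are 54, 54; interpolating gives 54.
P90: r = 16.2; ranks 16–17 are 110, 118; interpolating gives 111.6.
Difference: 111.6 − 54 = 57.6.

57.60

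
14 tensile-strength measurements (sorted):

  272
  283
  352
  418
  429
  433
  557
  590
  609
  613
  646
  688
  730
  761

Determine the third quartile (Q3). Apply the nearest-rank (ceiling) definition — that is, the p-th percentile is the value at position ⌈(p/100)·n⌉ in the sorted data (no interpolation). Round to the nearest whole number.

646

n = 14.
Position = ⌈75/100 · 14⌉ = ⌈10.5⌉ = 11.
The value at rank 11 is 646.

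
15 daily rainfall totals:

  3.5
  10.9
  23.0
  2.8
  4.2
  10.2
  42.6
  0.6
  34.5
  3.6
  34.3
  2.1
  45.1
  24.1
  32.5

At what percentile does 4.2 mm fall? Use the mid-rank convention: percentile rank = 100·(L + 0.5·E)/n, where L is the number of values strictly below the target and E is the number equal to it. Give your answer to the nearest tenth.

Sorted: 0.6, 2.1, 2.8, 3.5, 3.6, 4.2, 10.2, 10.9, 23.0, 24.1, 32.5, 34.3, 34.5, 42.6, 45.1.
Count below 4.2: L = 5; count equal: E = 1; n = 15.
Percentile rank = 100·(5 + 0.5·1)/15 = 100·5.5/15 = 36.67.

36.7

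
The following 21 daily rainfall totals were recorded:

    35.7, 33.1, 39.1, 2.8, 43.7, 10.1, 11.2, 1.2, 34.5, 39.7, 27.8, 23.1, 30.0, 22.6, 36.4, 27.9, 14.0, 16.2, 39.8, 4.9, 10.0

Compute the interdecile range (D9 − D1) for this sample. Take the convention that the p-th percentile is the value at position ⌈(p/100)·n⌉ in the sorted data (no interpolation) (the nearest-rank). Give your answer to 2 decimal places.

Sorted: 1.2, 2.8, 4.9, 10.0, 10.1, 11.2, 14.0, 16.2, 22.6, 23.1, 27.8, 27.9, 30.0, 33.1, 34.5, 35.7, 36.4, 39.1, 39.7, 39.8, 43.7.
n = 21.
P10: rank ⌈10/100·21⌉ = 3 → 4.9.
P90: rank ⌈90/100·21⌉ = 19 → 39.7.
Difference: 39.7 − 4.9 = 34.8.

34.80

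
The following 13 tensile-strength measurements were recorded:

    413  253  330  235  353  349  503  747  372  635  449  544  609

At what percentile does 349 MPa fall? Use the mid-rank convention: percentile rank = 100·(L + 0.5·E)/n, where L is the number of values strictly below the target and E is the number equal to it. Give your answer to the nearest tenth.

Sorted: 235, 253, 330, 349, 353, 372, 413, 449, 503, 544, 609, 635, 747.
Count below 349: L = 3; count equal: E = 1; n = 13.
Percentile rank = 100·(3 + 0.5·1)/13 = 100·3.5/13 = 26.92.

26.9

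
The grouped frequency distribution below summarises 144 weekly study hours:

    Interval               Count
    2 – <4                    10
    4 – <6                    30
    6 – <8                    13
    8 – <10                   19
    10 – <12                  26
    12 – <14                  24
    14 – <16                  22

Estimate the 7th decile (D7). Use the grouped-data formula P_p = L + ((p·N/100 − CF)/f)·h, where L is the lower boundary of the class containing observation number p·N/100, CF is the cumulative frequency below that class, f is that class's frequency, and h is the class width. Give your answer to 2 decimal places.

12.23

N = 144; target position k = 70/100 · 144 = 100.8.
Cumulative frequencies: 10, 40, 53, 72, 98, 122, 144.
Observation 100.8 falls in the class 12 – <14.
L = 12, CF = 98, f = 24, h = 2.
P70 = 12 + ((100.8 − 98)/24)·2 = 12 + 0.233333 = 12.2333.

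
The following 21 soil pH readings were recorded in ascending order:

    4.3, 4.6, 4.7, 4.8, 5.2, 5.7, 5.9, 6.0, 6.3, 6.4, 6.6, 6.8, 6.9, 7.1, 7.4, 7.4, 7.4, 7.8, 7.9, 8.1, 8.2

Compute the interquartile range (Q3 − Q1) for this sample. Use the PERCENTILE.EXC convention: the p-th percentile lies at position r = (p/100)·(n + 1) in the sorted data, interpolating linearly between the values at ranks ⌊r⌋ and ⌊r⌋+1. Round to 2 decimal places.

1.95

n = 21.
P25: r = 5.5; ranks 5–6 are 5.2, 5.7; interpolating gives 5.45.
P75: r = 16.5; ranks 16–17 are 7.4, 7.4; interpolating gives 7.4.
Difference: 7.4 − 5.45 = 1.95.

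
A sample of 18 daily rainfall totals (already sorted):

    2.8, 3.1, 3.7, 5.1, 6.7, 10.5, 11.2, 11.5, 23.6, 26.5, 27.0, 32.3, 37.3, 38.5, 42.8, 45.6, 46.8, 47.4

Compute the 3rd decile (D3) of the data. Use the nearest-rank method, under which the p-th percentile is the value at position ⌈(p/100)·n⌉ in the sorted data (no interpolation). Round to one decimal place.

n = 18.
Position = ⌈30/100 · 18⌉ = ⌈5.4⌉ = 6.
The value at rank 6 is 10.5.

10.5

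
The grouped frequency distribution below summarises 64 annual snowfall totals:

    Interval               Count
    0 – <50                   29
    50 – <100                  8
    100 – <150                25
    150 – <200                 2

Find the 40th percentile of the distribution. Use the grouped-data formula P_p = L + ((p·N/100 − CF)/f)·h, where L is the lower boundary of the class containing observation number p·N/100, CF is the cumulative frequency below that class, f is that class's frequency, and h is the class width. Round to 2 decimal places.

N = 64; target position k = 40/100 · 64 = 25.6.
Cumulative frequencies: 29, 37, 62, 64.
Observation 25.6 falls in the class 0 – <50.
L = 0, CF = 0, f = 29, h = 50.
P40 = 0 + ((25.6 − 0)/29)·50 = 0 + 44.1379 = 44.1379.

44.14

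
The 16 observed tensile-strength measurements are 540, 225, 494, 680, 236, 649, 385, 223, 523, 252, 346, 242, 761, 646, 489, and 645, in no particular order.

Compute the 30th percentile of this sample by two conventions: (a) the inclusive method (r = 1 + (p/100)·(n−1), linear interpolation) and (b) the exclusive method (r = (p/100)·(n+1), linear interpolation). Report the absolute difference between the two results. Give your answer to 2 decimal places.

Sorted: 223, 225, 236, 242, 252, 346, 385, 489, 494, 523, 540, 645, 646, 649, 680, 761.
n = 16.
(a) r = 5.5; between ranks 5 (252) and 6 (346): 299.
(b) r = 5.1; between ranks 5 (252) and 6 (346): 261.4.
|299 − 261.4| = 37.6.

37.60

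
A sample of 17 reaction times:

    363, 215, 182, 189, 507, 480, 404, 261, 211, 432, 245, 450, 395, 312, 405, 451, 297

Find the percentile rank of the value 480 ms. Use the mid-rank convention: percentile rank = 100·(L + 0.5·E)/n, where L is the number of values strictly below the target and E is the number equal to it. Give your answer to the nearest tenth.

91.2

Sorted: 182, 189, 211, 215, 245, 261, 297, 312, 363, 395, 404, 405, 432, 450, 451, 480, 507.
Count below 480: L = 15; count equal: E = 1; n = 17.
Percentile rank = 100·(15 + 0.5·1)/17 = 100·15.5/17 = 91.18.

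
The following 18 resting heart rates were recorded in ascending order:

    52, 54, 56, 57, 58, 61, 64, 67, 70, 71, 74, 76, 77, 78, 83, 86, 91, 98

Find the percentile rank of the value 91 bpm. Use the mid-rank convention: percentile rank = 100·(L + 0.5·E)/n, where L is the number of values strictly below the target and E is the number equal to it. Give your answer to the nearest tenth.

91.7

Count below 91: L = 16; count equal: E = 1; n = 18.
Percentile rank = 100·(16 + 0.5·1)/18 = 100·16.5/18 = 91.67.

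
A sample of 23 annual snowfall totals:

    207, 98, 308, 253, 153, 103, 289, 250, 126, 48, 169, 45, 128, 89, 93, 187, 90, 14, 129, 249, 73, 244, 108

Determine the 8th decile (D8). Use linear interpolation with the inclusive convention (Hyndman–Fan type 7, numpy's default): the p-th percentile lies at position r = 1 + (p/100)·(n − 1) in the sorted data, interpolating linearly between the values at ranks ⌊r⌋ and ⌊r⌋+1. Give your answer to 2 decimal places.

Sorted: 14, 45, 48, 73, 89, 90, 93, 98, 103, 108, 126, 128, 129, 153, 169, 187, 207, 244, 249, 250, 253, 289, 308.
n = 23.
r = 1 + (80/100)·(23 − 1) = 1 + 17.6 = 18.6.
Rank 18 is 244 and rank 19 is 249.
Interpolate: 244 + 0.6·(249 − 244) = 244 + 0.6·5 = 247.

247.00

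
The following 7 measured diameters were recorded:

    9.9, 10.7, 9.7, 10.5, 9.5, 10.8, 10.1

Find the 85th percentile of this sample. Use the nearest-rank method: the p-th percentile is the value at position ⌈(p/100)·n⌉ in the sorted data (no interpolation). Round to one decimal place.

Sorted: 9.5, 9.7, 9.9, 10.1, 10.5, 10.7, 10.8.
n = 7.
Position = ⌈85/100 · 7⌉ = ⌈5.95⌉ = 6.
The value at rank 6 is 10.7.

10.7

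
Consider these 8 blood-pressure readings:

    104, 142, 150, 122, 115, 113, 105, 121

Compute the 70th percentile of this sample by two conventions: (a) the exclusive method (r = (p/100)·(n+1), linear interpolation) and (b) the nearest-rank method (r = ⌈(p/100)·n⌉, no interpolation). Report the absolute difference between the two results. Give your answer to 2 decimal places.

Sorted: 104, 105, 113, 115, 121, 122, 142, 150.
n = 8.
(a) r = 6.3; between ranks 6 (122) and 7 (142): 128.
(b) the nearest-rank method: rank 6 → 122.
|128 − 122| = 6.

6.00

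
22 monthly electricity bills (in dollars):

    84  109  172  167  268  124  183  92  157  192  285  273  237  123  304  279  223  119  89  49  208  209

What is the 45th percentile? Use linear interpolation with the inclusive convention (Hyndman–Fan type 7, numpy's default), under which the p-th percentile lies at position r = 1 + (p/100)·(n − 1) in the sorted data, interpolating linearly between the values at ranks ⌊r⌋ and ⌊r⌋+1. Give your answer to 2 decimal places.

169.25

Sorted: 49, 84, 89, 92, 109, 119, 123, 124, 157, 167, 172, 183, 192, 208, 209, 223, 237, 268, 273, 279, 285, 304.
n = 22.
r = 1 + (45/100)·(22 − 1) = 1 + 9.45 = 10.45.
Rank 10 is 167 and rank 11 is 172.
Interpolate: 167 + 0.45·(172 − 167) = 167 + 0.45·5 = 169.25.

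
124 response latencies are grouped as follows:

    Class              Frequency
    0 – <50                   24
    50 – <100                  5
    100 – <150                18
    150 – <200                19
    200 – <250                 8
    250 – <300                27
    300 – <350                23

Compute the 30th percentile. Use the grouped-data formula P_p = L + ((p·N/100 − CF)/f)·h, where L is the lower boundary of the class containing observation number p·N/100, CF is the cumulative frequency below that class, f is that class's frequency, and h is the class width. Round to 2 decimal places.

N = 124; target position k = 30/100 · 124 = 37.2.
Cumulative frequencies: 24, 29, 47, 66, 74, 101, 124.
Observation 37.2 falls in the class 100 – <150.
L = 100, CF = 29, f = 18, h = 50.
P30 = 100 + ((37.2 − 29)/18)·50 = 100 + 22.7778 = 122.778.

122.78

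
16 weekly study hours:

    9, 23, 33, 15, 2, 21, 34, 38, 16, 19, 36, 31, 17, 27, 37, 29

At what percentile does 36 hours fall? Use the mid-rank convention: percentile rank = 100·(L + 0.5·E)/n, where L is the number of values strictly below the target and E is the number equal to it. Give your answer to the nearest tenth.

84.4

Sorted: 2, 9, 15, 16, 17, 19, 21, 23, 27, 29, 31, 33, 34, 36, 37, 38.
Count below 36: L = 13; count equal: E = 1; n = 16.
Percentile rank = 100·(13 + 0.5·1)/16 = 100·13.5/16 = 84.38.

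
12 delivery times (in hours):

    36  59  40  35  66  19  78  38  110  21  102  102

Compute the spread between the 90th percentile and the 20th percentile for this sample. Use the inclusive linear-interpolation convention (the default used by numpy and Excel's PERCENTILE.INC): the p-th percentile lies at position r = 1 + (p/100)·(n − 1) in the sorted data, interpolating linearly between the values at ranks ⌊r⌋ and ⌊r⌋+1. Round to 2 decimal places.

66.80

Sorted: 19, 21, 35, 36, 38, 40, 59, 66, 78, 102, 102, 110.
n = 12.
P20: r = 3.2; ranks 3–4 are 35, 36; interpolating gives 35.2.
P90: r = 10.9; ranks 10–11 are 102, 102; interpolating gives 102.
Difference: 102 − 35.2 = 66.8.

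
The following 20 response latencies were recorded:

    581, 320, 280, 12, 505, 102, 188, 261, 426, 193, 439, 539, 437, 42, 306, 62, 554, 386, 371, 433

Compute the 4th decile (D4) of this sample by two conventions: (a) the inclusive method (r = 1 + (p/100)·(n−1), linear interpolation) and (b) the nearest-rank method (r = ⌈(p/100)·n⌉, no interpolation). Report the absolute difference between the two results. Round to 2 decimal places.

Sorted: 12, 42, 62, 102, 188, 193, 261, 280, 306, 320, 371, 386, 426, 433, 437, 439, 505, 539, 554, 581.
n = 20.
(a) r = 8.6; between ranks 8 (280) and 9 (306): 295.6.
(b) the nearest-rank method: rank 8 → 280.
|295.6 − 280| = 15.6.

15.60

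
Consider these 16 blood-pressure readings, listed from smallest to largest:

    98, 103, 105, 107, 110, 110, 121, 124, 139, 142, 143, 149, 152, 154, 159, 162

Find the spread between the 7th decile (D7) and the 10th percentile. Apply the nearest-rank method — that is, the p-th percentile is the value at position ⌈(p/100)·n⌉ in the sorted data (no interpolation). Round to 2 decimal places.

46.00

n = 16.
P10: rank ⌈10/100·16⌉ = 2 → 103.
P70: rank ⌈70/100·16⌉ = 12 → 149.
Difference: 149 − 103 = 46.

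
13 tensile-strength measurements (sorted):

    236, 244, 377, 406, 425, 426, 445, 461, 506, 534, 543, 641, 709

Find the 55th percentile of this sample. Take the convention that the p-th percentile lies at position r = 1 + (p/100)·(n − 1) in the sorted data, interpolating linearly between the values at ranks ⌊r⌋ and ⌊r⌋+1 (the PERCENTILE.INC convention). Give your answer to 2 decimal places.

n = 13.
r = 1 + (55/100)·(13 − 1) = 1 + 6.6 = 7.6.
Rank 7 is 445 and rank 8 is 461.
Interpolate: 445 + 0.6·(461 − 445) = 445 + 0.6·16 = 454.6.

454.60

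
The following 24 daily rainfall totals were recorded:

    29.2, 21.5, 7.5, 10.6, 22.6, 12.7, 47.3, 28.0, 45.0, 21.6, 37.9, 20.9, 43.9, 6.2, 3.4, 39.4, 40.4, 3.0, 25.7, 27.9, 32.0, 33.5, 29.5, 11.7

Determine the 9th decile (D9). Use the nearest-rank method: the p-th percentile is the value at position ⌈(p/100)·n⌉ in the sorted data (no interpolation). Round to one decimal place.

43.9

Sorted: 3.0, 3.4, 6.2, 7.5, 10.6, 11.7, 12.7, 20.9, 21.5, 21.6, 22.6, 25.7, 27.9, 28.0, 29.2, 29.5, 32.0, 33.5, 37.9, 39.4, 40.4, 43.9, 45.0, 47.3.
n = 24.
Position = ⌈90/100 · 24⌉ = ⌈21.6⌉ = 22.
The value at rank 22 is 43.9.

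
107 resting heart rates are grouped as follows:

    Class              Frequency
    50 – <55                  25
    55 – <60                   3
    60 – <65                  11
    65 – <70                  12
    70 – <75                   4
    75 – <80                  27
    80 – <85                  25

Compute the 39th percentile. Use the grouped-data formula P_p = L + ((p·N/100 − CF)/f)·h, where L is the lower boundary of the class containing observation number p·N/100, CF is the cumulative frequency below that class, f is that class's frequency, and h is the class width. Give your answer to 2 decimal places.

N = 107; target position k = 39/100 · 107 = 41.73.
Cumulative frequencies: 25, 28, 39, 51, 55, 82, 107.
Observation 41.73 falls in the class 65 – <70.
L = 65, CF = 39, f = 12, h = 5.
P39 = 65 + ((41.73 − 39)/12)·5 = 65 + 1.1375 = 66.1375.

66.14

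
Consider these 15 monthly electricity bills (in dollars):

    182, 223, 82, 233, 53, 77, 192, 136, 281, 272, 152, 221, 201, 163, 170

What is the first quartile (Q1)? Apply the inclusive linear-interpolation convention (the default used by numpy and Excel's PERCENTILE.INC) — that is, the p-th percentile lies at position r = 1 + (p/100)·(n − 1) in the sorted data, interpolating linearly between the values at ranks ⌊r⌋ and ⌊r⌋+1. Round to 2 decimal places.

Sorted: 53, 77, 82, 136, 152, 163, 170, 182, 192, 201, 221, 223, 233, 272, 281.
n = 15.
r = 1 + (25/100)·(15 − 1) = 1 + 3.5 = 4.5.
Rank 4 is 136 and rank 5 is 152.
Interpolate: 136 + 0.5·(152 − 136) = 136 + 0.5·16 = 144.

144.00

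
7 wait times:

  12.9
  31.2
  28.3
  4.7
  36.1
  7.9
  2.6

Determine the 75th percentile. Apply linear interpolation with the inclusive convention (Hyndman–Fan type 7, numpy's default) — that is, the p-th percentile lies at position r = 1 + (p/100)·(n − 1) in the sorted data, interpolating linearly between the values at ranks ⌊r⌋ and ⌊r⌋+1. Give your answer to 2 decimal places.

Sorted: 2.6, 4.7, 7.9, 12.9, 28.3, 31.2, 36.1.
n = 7.
r = 1 + (75/100)·(7 − 1) = 1 + 4.5 = 5.5.
Rank 5 is 28.3 and rank 6 is 31.2.
Interpolate: 28.3 + 0.5·(31.2 − 28.3) = 28.3 + 0.5·2.9 = 29.75.

29.75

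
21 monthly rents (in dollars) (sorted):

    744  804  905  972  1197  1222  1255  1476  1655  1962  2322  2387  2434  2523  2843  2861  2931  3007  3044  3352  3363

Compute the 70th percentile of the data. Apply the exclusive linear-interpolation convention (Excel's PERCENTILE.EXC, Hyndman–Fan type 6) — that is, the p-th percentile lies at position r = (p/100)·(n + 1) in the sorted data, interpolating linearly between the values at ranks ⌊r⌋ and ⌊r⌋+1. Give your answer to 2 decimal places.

2850.20

n = 21.
r = (70/100)·(21 + 1) = 15.4.
Rank 15 is 2843 and rank 16 is 2861.
Interpolate: 2843 + 0.4·(2861 − 2843) = 2843 + 0.4·18 = 2850.2.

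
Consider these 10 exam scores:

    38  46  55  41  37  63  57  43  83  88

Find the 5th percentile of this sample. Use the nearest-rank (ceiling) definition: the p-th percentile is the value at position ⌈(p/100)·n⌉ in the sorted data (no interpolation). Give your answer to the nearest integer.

Sorted: 37, 38, 41, 43, 46, 55, 57, 63, 83, 88.
n = 10.
Position = ⌈5/100 · 10⌉ = ⌈0.5⌉ = 1.
The value at rank 1 is 37.

37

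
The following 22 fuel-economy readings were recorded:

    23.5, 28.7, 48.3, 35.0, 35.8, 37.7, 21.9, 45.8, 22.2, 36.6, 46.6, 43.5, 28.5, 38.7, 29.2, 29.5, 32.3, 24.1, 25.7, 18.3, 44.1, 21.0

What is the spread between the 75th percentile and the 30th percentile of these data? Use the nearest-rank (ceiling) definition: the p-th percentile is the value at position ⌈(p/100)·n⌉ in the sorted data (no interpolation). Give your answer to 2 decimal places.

Sorted: 18.3, 21.0, 21.9, 22.2, 23.5, 24.1, 25.7, 28.5, 28.7, 29.2, 29.5, 32.3, 35.0, 35.8, 36.6, 37.7, 38.7, 43.5, 44.1, 45.8, 46.6, 48.3.
n = 22.
P30: rank ⌈30/100·22⌉ = 7 → 25.7.
P75: rank ⌈75/100·22⌉ = 17 → 38.7.
Difference: 38.7 − 25.7 = 13.

13.00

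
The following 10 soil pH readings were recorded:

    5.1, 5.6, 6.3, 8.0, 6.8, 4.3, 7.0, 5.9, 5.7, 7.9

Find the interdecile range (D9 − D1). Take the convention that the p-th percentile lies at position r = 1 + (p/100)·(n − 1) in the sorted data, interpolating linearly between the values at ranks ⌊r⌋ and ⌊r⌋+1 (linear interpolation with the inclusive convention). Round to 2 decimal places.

Sorted: 4.3, 5.1, 5.6, 5.7, 5.9, 6.3, 6.8, 7.0, 7.9, 8.0.
n = 10.
P10: r = 1.9; ranks 1–2 are 4.3, 5.1; interpolating gives 5.02.
P90: r = 9.1; ranks 9–10 are 7.9, 8.0; interpolating gives 7.91.
Difference: 7.91 − 5.02 = 2.89.

2.89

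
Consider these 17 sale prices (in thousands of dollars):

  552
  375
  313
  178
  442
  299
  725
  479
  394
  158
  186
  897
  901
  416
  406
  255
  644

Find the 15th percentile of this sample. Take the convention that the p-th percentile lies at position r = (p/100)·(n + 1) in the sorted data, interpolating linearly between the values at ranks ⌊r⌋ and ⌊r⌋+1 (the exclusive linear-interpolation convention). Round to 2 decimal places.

183.60

Sorted: 158, 178, 186, 255, 299, 313, 375, 394, 406, 416, 442, 479, 552, 644, 725, 897, 901.
n = 17.
r = (15/100)·(17 + 1) = 2.7.
Rank 2 is 178 and rank 3 is 186.
Interpolate: 178 + 0.7·(186 − 178) = 178 + 0.7·8 = 183.6.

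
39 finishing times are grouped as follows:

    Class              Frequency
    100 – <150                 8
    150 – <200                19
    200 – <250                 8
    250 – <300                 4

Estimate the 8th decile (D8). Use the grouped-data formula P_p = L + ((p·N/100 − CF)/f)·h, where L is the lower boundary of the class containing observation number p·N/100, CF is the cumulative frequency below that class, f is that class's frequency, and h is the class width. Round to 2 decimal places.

226.25

N = 39; target position k = 80/100 · 39 = 31.2.
Cumulative frequencies: 8, 27, 35, 39.
Observation 31.2 falls in the class 200 – <250.
L = 200, CF = 27, f = 8, h = 50.
P80 = 200 + ((31.2 − 27)/8)·50 = 200 + 26.25 = 226.25.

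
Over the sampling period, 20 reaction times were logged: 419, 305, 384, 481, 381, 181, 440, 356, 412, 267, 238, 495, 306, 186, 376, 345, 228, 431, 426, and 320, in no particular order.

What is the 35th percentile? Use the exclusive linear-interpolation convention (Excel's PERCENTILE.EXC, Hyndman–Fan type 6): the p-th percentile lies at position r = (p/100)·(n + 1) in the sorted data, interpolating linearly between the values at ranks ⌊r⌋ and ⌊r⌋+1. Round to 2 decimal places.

Sorted: 181, 186, 228, 238, 267, 305, 306, 320, 345, 356, 376, 381, 384, 412, 419, 426, 431, 440, 481, 495.
n = 20.
r = (35/100)·(20 + 1) = 7.35.
Rank 7 is 306 and rank 8 is 320.
Interpolate: 306 + 0.35·(320 − 306) = 306 + 0.35·14 = 310.9.

310.90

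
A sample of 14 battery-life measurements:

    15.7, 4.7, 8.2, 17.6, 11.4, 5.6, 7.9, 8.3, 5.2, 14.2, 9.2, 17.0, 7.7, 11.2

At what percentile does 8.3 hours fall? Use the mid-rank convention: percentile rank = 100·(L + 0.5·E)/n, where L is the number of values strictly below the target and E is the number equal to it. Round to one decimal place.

46.4

Sorted: 4.7, 5.2, 5.6, 7.7, 7.9, 8.2, 8.3, 9.2, 11.2, 11.4, 14.2, 15.7, 17.0, 17.6.
Count below 8.3: L = 6; count equal: E = 1; n = 14.
Percentile rank = 100·(6 + 0.5·1)/14 = 100·6.5/14 = 46.43.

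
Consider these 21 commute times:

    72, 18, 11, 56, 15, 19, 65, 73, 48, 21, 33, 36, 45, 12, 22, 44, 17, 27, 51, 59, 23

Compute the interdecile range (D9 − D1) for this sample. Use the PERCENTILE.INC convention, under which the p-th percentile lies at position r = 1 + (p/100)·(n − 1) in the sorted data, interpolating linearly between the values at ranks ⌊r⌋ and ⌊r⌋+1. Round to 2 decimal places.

50.00

Sorted: 11, 12, 15, 17, 18, 19, 21, 22, 23, 27, 33, 36, 44, 45, 48, 51, 56, 59, 65, 72, 73.
n = 21.
P10: r = 3 (integer) → 15.
P90: r = 19 (integer) → 65.
Difference: 65 − 15 = 50.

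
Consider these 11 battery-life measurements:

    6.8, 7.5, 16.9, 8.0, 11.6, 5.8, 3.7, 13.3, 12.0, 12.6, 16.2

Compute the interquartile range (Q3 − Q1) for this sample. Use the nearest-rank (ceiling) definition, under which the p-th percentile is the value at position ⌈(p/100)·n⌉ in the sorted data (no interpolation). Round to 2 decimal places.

Sorted: 3.7, 5.8, 6.8, 7.5, 8.0, 11.6, 12.0, 12.6, 13.3, 16.2, 16.9.
n = 11.
P25: rank ⌈25/100·11⌉ = 3 → 6.8.
P75: rank ⌈75/100·11⌉ = 9 → 13.3.
Difference: 13.3 − 6.8 = 6.5.

6.50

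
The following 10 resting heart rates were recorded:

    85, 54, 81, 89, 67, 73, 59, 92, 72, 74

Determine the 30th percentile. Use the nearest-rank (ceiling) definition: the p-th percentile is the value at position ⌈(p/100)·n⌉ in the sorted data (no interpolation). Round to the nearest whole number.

67

Sorted: 54, 59, 67, 72, 73, 74, 81, 85, 89, 92.
n = 10.
Position = ⌈30/100 · 10⌉ = ⌈3⌉ = 3.
The value at rank 3 is 67.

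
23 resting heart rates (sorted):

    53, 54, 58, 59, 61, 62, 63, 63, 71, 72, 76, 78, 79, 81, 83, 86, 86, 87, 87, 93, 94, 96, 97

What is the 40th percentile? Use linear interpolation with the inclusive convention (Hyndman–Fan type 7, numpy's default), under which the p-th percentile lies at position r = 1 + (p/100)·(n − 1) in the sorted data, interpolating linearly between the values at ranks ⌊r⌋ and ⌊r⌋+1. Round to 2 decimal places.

n = 23.
r = 1 + (40/100)·(23 − 1) = 1 + 8.8 = 9.8.
Rank 9 is 71 and rank 10 is 72.
Interpolate: 71 + 0.8·(72 − 71) = 71 + 0.8·1 = 71.8.

71.80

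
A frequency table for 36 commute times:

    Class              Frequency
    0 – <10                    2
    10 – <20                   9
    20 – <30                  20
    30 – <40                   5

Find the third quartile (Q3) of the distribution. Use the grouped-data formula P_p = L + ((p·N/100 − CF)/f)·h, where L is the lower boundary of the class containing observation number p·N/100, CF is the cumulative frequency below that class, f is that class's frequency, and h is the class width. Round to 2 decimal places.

N = 36; target position k = 75/100 · 36 = 27.
Cumulative frequencies: 2, 11, 31, 36.
Observation 27 falls in the class 20 – <30.
L = 20, CF = 11, f = 20, h = 10.
P75 = 20 + ((27 − 11)/20)·10 = 20 + 8 = 28.

28.00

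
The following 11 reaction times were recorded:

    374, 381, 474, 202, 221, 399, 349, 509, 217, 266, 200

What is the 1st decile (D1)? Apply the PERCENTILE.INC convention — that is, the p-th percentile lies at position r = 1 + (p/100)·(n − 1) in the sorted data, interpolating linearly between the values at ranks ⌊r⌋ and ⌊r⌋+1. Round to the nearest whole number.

202

Sorted: 200, 202, 217, 221, 266, 349, 374, 381, 399, 474, 509.
n = 11.
r = 1 + (10/100)·(11 − 1) = 1 + 1 = 2.
r is an integer, so P10 is the value at rank 2: 202.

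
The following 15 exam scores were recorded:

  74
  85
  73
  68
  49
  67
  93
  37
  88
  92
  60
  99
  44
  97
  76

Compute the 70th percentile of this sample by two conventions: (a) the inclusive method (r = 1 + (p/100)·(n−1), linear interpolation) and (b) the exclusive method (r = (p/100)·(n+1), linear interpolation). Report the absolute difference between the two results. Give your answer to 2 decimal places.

1.40

Sorted: 37, 44, 49, 60, 67, 68, 73, 74, 76, 85, 88, 92, 93, 97, 99.
n = 15.
(a) r = 10.8; between ranks 10 (85) and 11 (88): 87.4.
(b) r = 11.2; between ranks 11 (88) and 12 (92): 88.8.
|87.4 − 88.8| = 1.4.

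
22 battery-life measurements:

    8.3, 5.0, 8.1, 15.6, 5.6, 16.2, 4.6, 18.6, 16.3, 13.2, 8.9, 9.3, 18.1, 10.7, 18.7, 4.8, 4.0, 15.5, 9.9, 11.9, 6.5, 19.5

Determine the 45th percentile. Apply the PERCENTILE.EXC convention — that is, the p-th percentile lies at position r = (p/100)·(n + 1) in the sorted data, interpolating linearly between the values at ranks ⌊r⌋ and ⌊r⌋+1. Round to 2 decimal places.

9.51

Sorted: 4.0, 4.6, 4.8, 5.0, 5.6, 6.5, 8.1, 8.3, 8.9, 9.3, 9.9, 10.7, 11.9, 13.2, 15.5, 15.6, 16.2, 16.3, 18.1, 18.6, 18.7, 19.5.
n = 22.
r = (45/100)·(22 + 1) = 10.35.
Rank 10 is 9.3 and rank 11 is 9.9.
Interpolate: 9.3 + 0.35·(9.9 − 9.3) = 9.3 + 0.35·0.6 = 9.51.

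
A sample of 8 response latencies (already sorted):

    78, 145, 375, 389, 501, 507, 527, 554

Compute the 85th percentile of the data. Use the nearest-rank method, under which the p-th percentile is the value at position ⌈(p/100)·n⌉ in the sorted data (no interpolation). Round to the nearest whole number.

527

n = 8.
Position = ⌈85/100 · 8⌉ = ⌈6.8⌉ = 7.
The value at rank 7 is 527.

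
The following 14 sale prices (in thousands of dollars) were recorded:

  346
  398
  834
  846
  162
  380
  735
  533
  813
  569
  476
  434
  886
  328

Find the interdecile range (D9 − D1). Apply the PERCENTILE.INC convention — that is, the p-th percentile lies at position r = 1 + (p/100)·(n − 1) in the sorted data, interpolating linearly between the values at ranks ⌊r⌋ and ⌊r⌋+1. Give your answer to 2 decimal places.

509.00

Sorted: 162, 328, 346, 380, 398, 434, 476, 533, 569, 735, 813, 834, 846, 886.
n = 14.
P10: r = 2.3; ranks 2–3 are 328, 346; interpolating gives 333.4.
P90: r = 12.7; ranks 12–13 are 834, 846; interpolating gives 842.4.
Difference: 842.4 − 333.4 = 509.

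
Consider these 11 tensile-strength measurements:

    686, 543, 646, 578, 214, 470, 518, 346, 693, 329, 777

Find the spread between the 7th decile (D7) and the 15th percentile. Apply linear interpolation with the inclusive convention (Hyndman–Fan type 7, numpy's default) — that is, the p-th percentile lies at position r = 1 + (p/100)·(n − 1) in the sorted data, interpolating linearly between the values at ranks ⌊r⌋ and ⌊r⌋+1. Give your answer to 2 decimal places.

308.50

Sorted: 214, 329, 346, 470, 518, 543, 578, 646, 686, 693, 777.
n = 11.
P15: r = 2.5; ranks 2–3 are 329, 346; interpolating gives 337.5.
P70: r = 8 (integer) → 646.
Difference: 646 − 337.5 = 308.5.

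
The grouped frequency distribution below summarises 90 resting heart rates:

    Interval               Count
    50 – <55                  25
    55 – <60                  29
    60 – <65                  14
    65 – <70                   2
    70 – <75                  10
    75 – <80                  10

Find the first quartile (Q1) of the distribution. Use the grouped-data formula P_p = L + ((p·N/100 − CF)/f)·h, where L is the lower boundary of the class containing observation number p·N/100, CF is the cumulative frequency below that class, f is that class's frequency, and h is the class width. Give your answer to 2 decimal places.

N = 90; target position k = 25/100 · 90 = 22.5.
Cumulative frequencies: 25, 54, 68, 70, 80, 90.
Observation 22.5 falls in the class 50 – <55.
L = 50, CF = 0, f = 25, h = 5.
P25 = 50 + ((22.5 − 0)/25)·5 = 50 + 4.5 = 54.5.

54.50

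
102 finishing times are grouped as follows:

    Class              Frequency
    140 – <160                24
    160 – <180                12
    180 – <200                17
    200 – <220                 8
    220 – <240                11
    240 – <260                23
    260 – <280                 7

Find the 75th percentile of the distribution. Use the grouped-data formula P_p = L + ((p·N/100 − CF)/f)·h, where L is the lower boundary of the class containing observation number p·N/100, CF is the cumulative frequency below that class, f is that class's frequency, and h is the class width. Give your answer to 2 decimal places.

243.91

N = 102; target position k = 75/100 · 102 = 76.5.
Cumulative frequencies: 24, 36, 53, 61, 72, 95, 102.
Observation 76.5 falls in the class 240 – <260.
L = 240, CF = 72, f = 23, h = 20.
P75 = 240 + ((76.5 − 72)/23)·20 = 240 + 3.91304 = 243.913.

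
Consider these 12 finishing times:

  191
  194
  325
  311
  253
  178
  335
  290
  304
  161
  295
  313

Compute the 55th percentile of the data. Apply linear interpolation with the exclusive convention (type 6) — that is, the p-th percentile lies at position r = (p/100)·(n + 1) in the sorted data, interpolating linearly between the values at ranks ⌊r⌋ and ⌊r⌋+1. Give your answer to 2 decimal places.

Sorted: 161, 178, 191, 194, 253, 290, 295, 304, 311, 313, 325, 335.
n = 12.
r = (55/100)·(12 + 1) = 7.15.
Rank 7 is 295 and rank 8 is 304.
Interpolate: 295 + 0.15·(304 − 295) = 295 + 0.15·9 = 296.35.

296.35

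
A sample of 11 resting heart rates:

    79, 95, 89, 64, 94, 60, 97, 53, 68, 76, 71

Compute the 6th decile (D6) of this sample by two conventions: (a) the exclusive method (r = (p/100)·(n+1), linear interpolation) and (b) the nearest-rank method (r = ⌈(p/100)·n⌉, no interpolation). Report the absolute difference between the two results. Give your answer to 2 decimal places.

2.00

Sorted: 53, 60, 64, 68, 71, 76, 79, 89, 94, 95, 97.
n = 11.
(a) r = 7.2; between ranks 7 (79) and 8 (89): 81.
(b) the nearest-rank method: rank 7 → 79.
|81 − 79| = 2.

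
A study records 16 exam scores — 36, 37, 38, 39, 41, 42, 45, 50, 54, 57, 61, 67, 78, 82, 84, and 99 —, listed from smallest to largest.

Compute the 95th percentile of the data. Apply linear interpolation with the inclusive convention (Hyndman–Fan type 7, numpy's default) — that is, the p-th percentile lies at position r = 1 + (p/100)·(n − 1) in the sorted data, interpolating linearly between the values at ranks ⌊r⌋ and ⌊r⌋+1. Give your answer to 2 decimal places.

n = 16.
r = 1 + (95/100)·(16 − 1) = 1 + 14.25 = 15.25.
Rank 15 is 84 and rank 16 is 99.
Interpolate: 84 + 0.25·(99 − 84) = 84 + 0.25·15 = 87.75.

87.75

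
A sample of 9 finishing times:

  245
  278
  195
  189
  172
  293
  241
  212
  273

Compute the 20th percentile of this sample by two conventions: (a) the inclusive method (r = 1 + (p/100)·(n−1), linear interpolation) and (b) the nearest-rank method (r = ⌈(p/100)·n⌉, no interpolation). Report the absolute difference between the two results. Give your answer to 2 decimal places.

3.60

Sorted: 172, 189, 195, 212, 241, 245, 273, 278, 293.
n = 9.
(a) r = 2.6; between ranks 2 (189) and 3 (195): 192.6.
(b) the nearest-rank method: rank 2 → 189.
|192.6 − 189| = 3.6.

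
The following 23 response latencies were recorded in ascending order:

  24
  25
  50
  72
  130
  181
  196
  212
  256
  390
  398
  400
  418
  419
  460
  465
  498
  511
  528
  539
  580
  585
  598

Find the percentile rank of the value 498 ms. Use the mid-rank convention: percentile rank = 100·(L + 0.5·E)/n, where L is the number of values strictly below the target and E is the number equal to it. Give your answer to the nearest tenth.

Count below 498: L = 16; count equal: E = 1; n = 23.
Percentile rank = 100·(16 + 0.5·1)/23 = 100·16.5/23 = 71.74.

71.7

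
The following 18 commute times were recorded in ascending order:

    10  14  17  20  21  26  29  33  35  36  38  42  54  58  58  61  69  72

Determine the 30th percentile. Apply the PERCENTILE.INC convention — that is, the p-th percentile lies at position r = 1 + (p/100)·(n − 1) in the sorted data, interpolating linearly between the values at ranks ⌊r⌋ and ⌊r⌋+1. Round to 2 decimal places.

n = 18.
r = 1 + (30/100)·(18 − 1) = 1 + 5.1 = 6.1.
Rank 6 is 26 and rank 7 is 29.
Interpolate: 26 + 0.1·(29 − 26) = 26 + 0.1·3 = 26.3.

26.30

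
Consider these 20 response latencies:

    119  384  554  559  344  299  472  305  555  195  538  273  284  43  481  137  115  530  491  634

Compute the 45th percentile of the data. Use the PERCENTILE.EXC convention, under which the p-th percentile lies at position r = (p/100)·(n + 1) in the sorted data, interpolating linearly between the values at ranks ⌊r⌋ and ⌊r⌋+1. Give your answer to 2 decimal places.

322.55

Sorted: 43, 115, 119, 137, 195, 273, 284, 299, 305, 344, 384, 472, 481, 491, 530, 538, 554, 555, 559, 634.
n = 20.
r = (45/100)·(20 + 1) = 9.45.
Rank 9 is 305 and rank 10 is 344.
Interpolate: 305 + 0.45·(344 − 305) = 305 + 0.45·39 = 322.55.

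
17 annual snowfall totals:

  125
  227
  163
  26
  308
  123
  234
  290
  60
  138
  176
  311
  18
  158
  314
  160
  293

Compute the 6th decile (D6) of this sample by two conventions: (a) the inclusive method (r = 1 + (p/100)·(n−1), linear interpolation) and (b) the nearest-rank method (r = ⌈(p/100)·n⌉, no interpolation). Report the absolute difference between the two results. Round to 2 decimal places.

20.40

Sorted: 18, 26, 60, 123, 125, 138, 158, 160, 163, 176, 227, 234, 290, 293, 308, 311, 314.
n = 17.
(a) r = 10.6; between ranks 10 (176) and 11 (227): 206.6.
(b) the nearest-rank method: rank 11 → 227.
|206.6 − 227| = 20.4.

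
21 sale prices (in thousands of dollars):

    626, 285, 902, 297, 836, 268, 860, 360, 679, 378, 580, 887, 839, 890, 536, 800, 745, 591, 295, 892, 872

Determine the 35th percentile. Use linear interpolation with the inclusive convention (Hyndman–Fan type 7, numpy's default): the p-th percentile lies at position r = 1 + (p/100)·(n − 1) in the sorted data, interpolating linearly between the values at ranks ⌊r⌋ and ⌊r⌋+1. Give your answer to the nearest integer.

580

Sorted: 268, 285, 295, 297, 360, 378, 536, 580, 591, 626, 679, 745, 800, 836, 839, 860, 872, 887, 890, 892, 902.
n = 21.
r = 1 + (35/100)·(21 − 1) = 1 + 7 = 8.
r is an integer, so P35 is the value at rank 8: 580.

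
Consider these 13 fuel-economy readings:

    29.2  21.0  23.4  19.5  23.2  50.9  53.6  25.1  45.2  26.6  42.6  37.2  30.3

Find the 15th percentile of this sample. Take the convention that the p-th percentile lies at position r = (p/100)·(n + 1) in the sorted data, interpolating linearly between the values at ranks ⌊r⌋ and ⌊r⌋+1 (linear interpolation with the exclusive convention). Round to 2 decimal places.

21.22

Sorted: 19.5, 21.0, 23.2, 23.4, 25.1, 26.6, 29.2, 30.3, 37.2, 42.6, 45.2, 50.9, 53.6.
n = 13.
r = (15/100)·(13 + 1) = 2.1.
Rank 2 is 21.0 and rank 3 is 23.2.
Interpolate: 21.0 + 0.1·(23.2 − 21.0) = 21.0 + 0.1·2.2 = 21.22.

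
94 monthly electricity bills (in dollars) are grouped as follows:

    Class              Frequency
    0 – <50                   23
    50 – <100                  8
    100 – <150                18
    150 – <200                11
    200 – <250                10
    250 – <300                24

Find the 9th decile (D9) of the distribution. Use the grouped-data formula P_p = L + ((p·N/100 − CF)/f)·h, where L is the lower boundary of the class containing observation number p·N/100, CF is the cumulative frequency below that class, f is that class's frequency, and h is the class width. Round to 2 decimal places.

N = 94; target position k = 90/100 · 94 = 84.6.
Cumulative frequencies: 23, 31, 49, 60, 70, 94.
Observation 84.6 falls in the class 250 – <300.
L = 250, CF = 70, f = 24, h = 50.
P90 = 250 + ((84.6 − 70)/24)·50 = 250 + 30.4167 = 280.417.

280.42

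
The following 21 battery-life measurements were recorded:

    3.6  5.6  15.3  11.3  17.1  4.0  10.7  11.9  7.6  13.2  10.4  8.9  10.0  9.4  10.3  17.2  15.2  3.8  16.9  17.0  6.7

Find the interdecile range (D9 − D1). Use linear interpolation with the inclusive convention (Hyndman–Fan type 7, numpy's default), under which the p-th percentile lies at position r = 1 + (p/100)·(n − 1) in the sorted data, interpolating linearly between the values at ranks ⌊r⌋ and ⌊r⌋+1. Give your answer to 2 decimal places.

13.00

Sorted: 3.6, 3.8, 4.0, 5.6, 6.7, 7.6, 8.9, 9.4, 10.0, 10.3, 10.4, 10.7, 11.3, 11.9, 13.2, 15.2, 15.3, 16.9, 17.0, 17.1, 17.2.
n = 21.
P10: r = 3 (integer) → 4.
P90: r = 19 (integer) → 17.
Difference: 17 − 4 = 13.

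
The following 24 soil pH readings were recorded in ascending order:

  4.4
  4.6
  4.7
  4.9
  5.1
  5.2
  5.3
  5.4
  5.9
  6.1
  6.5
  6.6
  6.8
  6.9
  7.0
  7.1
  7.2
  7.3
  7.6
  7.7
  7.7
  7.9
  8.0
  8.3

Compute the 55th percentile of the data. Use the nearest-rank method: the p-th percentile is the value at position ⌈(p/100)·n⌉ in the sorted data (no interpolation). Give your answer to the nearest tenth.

6.9

n = 24.
Position = ⌈55/100 · 24⌉ = ⌈13.2⌉ = 14.
The value at rank 14 is 6.9.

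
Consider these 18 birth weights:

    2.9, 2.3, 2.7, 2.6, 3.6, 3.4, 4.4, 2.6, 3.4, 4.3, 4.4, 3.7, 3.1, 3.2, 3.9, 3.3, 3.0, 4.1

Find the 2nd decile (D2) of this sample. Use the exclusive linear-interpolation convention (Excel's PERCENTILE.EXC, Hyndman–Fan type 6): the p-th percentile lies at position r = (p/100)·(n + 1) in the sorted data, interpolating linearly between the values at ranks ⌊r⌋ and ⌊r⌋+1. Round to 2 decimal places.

Sorted: 2.3, 2.6, 2.6, 2.7, 2.9, 3.0, 3.1, 3.2, 3.3, 3.4, 3.4, 3.6, 3.7, 3.9, 4.1, 4.3, 4.4, 4.4.
n = 18.
r = (20/100)·(18 + 1) = 3.8.
Rank 3 is 2.6 and rank 4 is 2.7.
Interpolate: 2.6 + 0.8·(2.7 − 2.6) = 2.6 + 0.8·0.1 = 2.68.

2.68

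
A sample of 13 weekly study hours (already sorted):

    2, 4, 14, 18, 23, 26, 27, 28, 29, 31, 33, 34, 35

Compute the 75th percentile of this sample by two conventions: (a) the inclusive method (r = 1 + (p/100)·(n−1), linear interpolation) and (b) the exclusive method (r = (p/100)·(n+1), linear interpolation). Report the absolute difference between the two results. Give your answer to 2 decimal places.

n = 13.
(a) r = 10 → value at rank 10 = 31.
(b) r = 10.5; between ranks 10 (31) and 11 (33): 32.
|31 − 32| = 1.

1.00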